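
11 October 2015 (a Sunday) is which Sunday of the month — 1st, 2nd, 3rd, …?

2nd

Day 11 falls in week ⌈11/7⌉ of the month.
Days 1–7 hold the 1st Sunday, 8–14 the 2nd, 15–21 the 3rd, 22–28 the 4th, 29–31 the 5th.
11 is in the range for the 2nd.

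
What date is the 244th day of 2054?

Jan has 31 days (244 − 31 = 213 remain).
Feb has 28 days (213 − 28 = 185 remain).
Mar has 31 days (185 − 31 = 154 remain).
Apr has 30 days (154 − 30 = 124 remain).
May has 31 days (124 − 31 = 93 remain).
Jun has 30 days (93 − 30 = 63 remain).
Jul has 31 days (63 − 31 = 32 remain).
Aug has 31 days (32 − 31 = 1 remain).
1 into Sep → Sep 1.

Sep 1, 2054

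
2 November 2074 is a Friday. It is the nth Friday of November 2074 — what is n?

Day 2 falls in week ⌈2/7⌉ of the month.
Days 1–7 hold the 1st Friday, 8–14 the 2nd, 15–21 the 3rd, 22–28 the 4th, 29–31 the 5th.
2 is in the range for the 1st.

1st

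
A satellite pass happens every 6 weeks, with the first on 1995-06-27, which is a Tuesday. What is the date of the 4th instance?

The 4th occurrence is 3 intervals after the first: 3 × 42 = 126 days after 1995-06-27.
June has 30 days — 3 days to the end of June leaves 123.
July has 31 days (92 left).
August has 31 days (61 left).
September has 30 days (31 left).
31 days into October → 1995-10-31.

1995-10-31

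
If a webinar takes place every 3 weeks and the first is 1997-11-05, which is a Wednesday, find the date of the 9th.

The 9th occurrence is 8 intervals after the first: 8 × 21 = 168 days after 1997-11-05.
November has 30 days — 25 days to the end of November leaves 143.
December has 31 days (112 left).
January has 31 days (81 left).
February has 28 days (53 left).
March has 31 days (22 left).
22 days into April → 1998-04-22.

1998-04-22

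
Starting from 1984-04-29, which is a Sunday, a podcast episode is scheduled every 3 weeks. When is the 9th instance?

The 9th occurrence is 8 intervals after the first: 8 × 21 = 168 days after 1984-04-29.
April has 30 days — 1 day to the end of April leaves 167.
May has 31 days (136 left).
June has 30 days (106 left).
July has 31 days (75 left).
August has 31 days (44 left).
September has 30 days (14 left).
14 days into October → 1984-10-14.

1984-10-14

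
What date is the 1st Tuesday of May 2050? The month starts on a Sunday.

May 3, 2050

May 2050 begins on a Sunday, so the first Tuesday is May 3 (2 days later).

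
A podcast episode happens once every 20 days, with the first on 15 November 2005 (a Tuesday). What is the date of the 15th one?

The 15th occurrence is 14 intervals after the first: 14 × 20 = 280 days after 15 November 2005.
November has 30 days — 15 days to the end of November leaves 265.
December has 31 days (234 left).
January has 31 days (203 left).
February has 28 days (175 left).
March has 31 days (144 left).
April has 30 days (114 left).
May has 31 days (83 left).
June has 30 days (53 left).
July has 31 days (22 left).
22 days into August → 22 August 2006.

22 August 2006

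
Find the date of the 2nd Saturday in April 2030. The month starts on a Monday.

13 April 2030

April 2030 begins on a Monday, so the first Saturday is April 6 (5 days later).
The 2nd Saturday is 1 weeks later: 6 + 7 = 13.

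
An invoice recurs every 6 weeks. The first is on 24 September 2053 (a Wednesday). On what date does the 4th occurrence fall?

28 January 2054

The 4th occurrence is 3 intervals after the first: 3 × 42 = 126 days after 24 September 2053.
September has 30 days — 6 days to the end of September leaves 120.
October has 31 days (89 left).
November has 30 days (59 left).
December has 31 days (28 left).
28 days into January → 28 January 2054.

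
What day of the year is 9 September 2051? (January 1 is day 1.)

252

Days in months before September: 31 + 28 + 31 + 30 + 31 + 30 + 31 + 31 = 243.
Plus 9 days into September → day 252.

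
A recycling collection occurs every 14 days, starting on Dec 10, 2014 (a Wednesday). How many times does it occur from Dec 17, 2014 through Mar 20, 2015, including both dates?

7

Occurrences land 14·i days after Dec 10, 2014 for i = 0, 1, 2, …
Dec 17, 2014 is 7 days after the start; 7 ÷ 14 = 0 remainder 7; since the remainder is 7, round up to i = 1. First occurrence in the window: #2 on Dec 24, 2014 (1×14 = 14 days in).
Mar 20, 2015 is 100 days after the start; 100 ÷ 14 = 7 remainder 2. Last occurrence in the window: #8 on Mar 18, 2015.
Occurrences #2 through #8: 7 in total.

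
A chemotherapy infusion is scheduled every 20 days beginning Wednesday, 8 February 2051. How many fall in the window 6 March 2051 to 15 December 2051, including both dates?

Occurrences land 20·i days after 8 February 2051 for i = 0, 1, 2, …
6 March 2051 is 26 days after the start; 26 ÷ 20 = 1 remainder 6; since the remainder is 6, round up to i = 2. First occurrence in the window: #3 on 20 March 2051 (2×20 = 40 days in).
15 December 2051 is 310 days after the start; 310 ÷ 20 = 15 remainder 10. Last occurrence in the window: #16 on 5 December 2051.
Occurrences #3 through #16: 14 in total.

14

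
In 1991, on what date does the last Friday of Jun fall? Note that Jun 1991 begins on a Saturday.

Jun 1991 begins on a Saturday, so the first Friday is Jun 7 (6 days later).
Jun 1991 has 30 days. Adding weeks: 7, 14, 21, 28 — the last one ≤ 30 is the 28th.

Jun 28, 1991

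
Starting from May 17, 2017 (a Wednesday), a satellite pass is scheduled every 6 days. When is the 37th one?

Dec 19, 2017

The 37th occurrence is 36 intervals after the first: 36 × 6 = 216 days after May 17, 2017.
May has 31 days — 14 days to the end of May leaves 202.
Jun has 30 days (172 left).
Jul has 31 days (141 left).
Aug has 31 days (110 left).
Sep has 30 days (80 left).
Oct has 31 days (49 left).
Nov has 30 days (19 left).
19 days into Dec → Dec 19, 2017.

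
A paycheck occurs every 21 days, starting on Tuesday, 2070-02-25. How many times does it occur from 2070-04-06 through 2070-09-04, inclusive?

Occurrences land 21·i days after 2070-02-25 for i = 0, 1, 2, …
2070-04-06 is 40 days after the start; 40 ÷ 21 = 1 remainder 19; since the remainder is 19, round up to i = 2. First occurrence in the window: #3 on 2070-04-08 (2×21 = 42 days in).
2070-09-04 is 191 days after the start; 191 ÷ 21 = 9 remainder 2. Last occurrence in the window: #10 on 2070-09-02.
Occurrences #3 through #10: 8 in total.

8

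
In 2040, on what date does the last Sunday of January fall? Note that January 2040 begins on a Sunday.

January 2040 begins on a Sunday, so the first Sunday is January 1.
January 2040 has 31 days. Adding weeks: 1, 8, 15, 22, 29 — the last one ≤ 31 is the 29th.

2040-01-29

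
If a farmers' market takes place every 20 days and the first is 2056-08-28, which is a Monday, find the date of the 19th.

The 19th occurrence is 18 intervals after the first: 18 × 20 = 360 days after 2056-08-28.
August has 31 days — 3 days to the end of August leaves 357.
September has 30 days (327 left).
October has 31 days (296 left).
November has 30 days (266 left).
December has 31 days (235 left).
January has 31 days (204 left).
February has 28 days (176 left).
March has 31 days (145 left).
April has 30 days (115 left).
May has 31 days (84 left).
June has 30 days (54 left).
July has 31 days (23 left).
23 days into August → 2057-08-23.

2057-08-23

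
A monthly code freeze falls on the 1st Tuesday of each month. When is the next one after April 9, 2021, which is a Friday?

May 4, 2021

April 2021 starts on a Thursday, so its 1st Tuesday is April 6, 2021 (5 days in).
That is not after April 9, 2021, so look at May 2021.
May 2021 starts on a Saturday, so its 1st Tuesday is May 4, 2021 (3 days in).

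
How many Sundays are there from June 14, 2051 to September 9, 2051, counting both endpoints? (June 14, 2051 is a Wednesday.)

12

June 14, 2051 is a Wednesday; the first Sunday on or after it is June 18, 2051 (4 days later).
From June 18, 2051 to September 9, 2051: 12 + 31 + 31 + 9 = 83 days (rest of June, July, August, September).
83 ÷ 7 = 11 full weeks with remainder 6, so 11 more Sundays after the first → 12.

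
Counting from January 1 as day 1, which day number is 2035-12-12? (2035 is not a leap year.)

Days in months before December: 31 + 28 + 31 + 30 + 31 + 30 + 31 + 31 + 30 + 31 + 30 = 334.
Plus 12 days into December → day 346.

346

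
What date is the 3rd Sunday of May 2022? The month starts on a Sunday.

2022-05-15

May 2022 begins on a Sunday, so the first Sunday is May 1.
The 3rd Sunday is 2 weeks later: 1 + 14 = 15.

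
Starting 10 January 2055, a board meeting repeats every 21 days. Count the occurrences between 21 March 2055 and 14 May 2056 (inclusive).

Occurrences land 21·i days after 10 January 2055 for i = 0, 1, 2, …
21 March 2055 is 70 days after the start; 70 ÷ 21 = 3 remainder 7; since the remainder is 7, round up to i = 4. First occurrence in the window: #5 on 4 April 2055 (4×21 = 84 days in).
14 May 2056 is 490 days after the start; 490 ÷ 21 = 23 remainder 7. Last occurrence in the window: #24 on 7 May 2056.
Occurrences #5 through #24: 20 in total.

20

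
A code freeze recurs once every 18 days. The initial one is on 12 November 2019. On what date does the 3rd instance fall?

The 3rd occurrence is 2 intervals after the first: 2 × 18 = 36 days after 12 November 2019.
November has 30 days — 18 days to the end of November leaves 18.
18 days into December → 18 December 2019.

18 December 2019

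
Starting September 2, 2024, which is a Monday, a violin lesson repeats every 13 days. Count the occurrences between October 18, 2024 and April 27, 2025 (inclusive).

Occurrences land 13·i days after September 2, 2024 for i = 0, 1, 2, …
October 18, 2024 is 46 days after the start; 46 ÷ 13 = 3 remainder 7; since the remainder is 7, round up to i = 4. First occurrence in the window: #5 on October 24, 2024 (4×13 = 52 days in).
April 27, 2025 is 237 days after the start; 237 ÷ 13 = 18 remainder 3. Last occurrence in the window: #19 on April 24, 2025.
Occurrences #5 through #19: 15 in total.

15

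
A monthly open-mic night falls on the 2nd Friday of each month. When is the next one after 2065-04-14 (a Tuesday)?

2065-05-08

April 2065 starts on a Wednesday; its first Friday is the 3rd, so the 2nd Friday is the 10th — 2065-04-10.
That is not after 2065-04-14, so look at May 2065.
May 2065 starts on a Friday; its first Friday is the 1st, so the 2nd Friday is the 8th — 2065-05-08.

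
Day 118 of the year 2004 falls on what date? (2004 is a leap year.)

27 April 2004

January has 31 days (118 − 31 = 87 remain).
February has 29 days (87 − 29 = 58 remain).
March has 31 days (58 − 31 = 27 remain).
27 into April → April 27.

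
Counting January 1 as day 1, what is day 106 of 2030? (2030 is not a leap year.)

January has 31 days (106 − 31 = 75 remain).
February has 28 days (75 − 28 = 47 remain).
March has 31 days (47 − 31 = 16 remain).
16 into April → April 16.

April 16, 2030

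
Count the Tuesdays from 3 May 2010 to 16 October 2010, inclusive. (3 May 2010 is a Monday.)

24

3 May 2010 is a Monday; the first Tuesday on or after it is 4 May 2010 (1 day later).
From 4 May 2010 to 16 October 2010: 27 + 30 + 31 + 31 + 30 + 16 = 165 days (rest of May, June, July, August, September, October).
165 ÷ 7 = 23 full weeks with remainder 4, so 23 more Tuesdays after the first → 24.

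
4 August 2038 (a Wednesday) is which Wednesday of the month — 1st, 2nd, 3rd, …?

Day 4 falls in week ⌈4/7⌉ of the month.
Days 1–7 hold the 1st Wednesday, 8–14 the 2nd, 15–21 the 3rd, 22–28 the 4th, 29–31 the 5th.
4 is in the range for the 1st.

1st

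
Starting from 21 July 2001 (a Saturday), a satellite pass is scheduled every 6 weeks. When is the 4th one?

The 4th occurrence is 3 intervals after the first: 3 × 42 = 126 days after 21 July 2001.
July has 31 days — 10 days to the end of July leaves 116.
August has 31 days (85 left).
September has 30 days (55 left).
October has 31 days (24 left).
24 days into November → 24 November 2001.

24 November 2001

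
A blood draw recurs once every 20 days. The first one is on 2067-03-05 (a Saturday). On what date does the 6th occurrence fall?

The 6th occurrence is 5 intervals after the first: 5 × 20 = 100 days after 2067-03-05.
March has 31 days — 26 days to the end of March leaves 74.
April has 30 days (44 left).
May has 31 days (13 left).
13 days into June → 2067-06-13.

2067-06-13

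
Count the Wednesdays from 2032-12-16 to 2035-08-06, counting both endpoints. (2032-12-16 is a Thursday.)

137

2032-12-16 is a Thursday; the first Wednesday on or after it is 2032-12-22 (6 days later).
From 2032-12-22 to 2035-08-06: 9 + 365 + 365 + 218 = 957 days (rest of 2032, 2033, 2034, to 2035-08-06 in 2035).
957 ÷ 7 = 136 full weeks with remainder 5, so 136 more Wednesdays after the first → 137.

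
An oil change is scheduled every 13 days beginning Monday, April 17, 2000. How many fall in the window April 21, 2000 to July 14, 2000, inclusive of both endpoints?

6

Occurrences land 13·i days after April 17, 2000 for i = 0, 1, 2, …
April 21, 2000 is 4 days after the start; 4 ÷ 13 = 0 remainder 4; since the remainder is 4, round up to i = 1. First occurrence in the window: #2 on April 30, 2000 (1×13 = 13 days in).
July 14, 2000 is 88 days after the start; 88 ÷ 13 = 6 remainder 10. Last occurrence in the window: #7 on July 4, 2000.
Occurrences #2 through #7: 6 in total.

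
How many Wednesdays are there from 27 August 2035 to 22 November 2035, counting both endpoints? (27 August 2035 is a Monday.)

13

27 August 2035 is a Monday; the first Wednesday on or after it is 29 August 2035 (2 days later).
From 29 August 2035 to 22 November 2035: 2 + 30 + 31 + 22 = 85 days (rest of August, September, October, November).
85 ÷ 7 = 12 full weeks with remainder 1, so 12 more Wednesdays after the first → 13.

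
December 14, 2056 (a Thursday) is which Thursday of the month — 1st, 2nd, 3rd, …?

2nd

Day 14 falls in week ⌈14/7⌉ of the month.
Days 1–7 hold the 1st Thursday, 8–14 the 2nd, 15–21 the 3rd, 22–28 the 4th, 29–31 the 5th.
14 is in the range for the 2nd.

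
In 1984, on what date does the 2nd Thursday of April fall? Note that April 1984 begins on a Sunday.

April 1984 begins on a Sunday, so the first Thursday is April 5 (4 days later).
The 2nd Thursday is 1 weeks later: 5 + 7 = 12.

April 12, 1984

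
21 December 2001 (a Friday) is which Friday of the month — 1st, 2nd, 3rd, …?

Day 21 falls in week ⌈21/7⌉ of the month.
Days 1–7 hold the 1st Friday, 8–14 the 2nd, 15–21 the 3rd, 22–28 the 4th, 29–31 the 5th.
21 is in the range for the 3rd.

3rd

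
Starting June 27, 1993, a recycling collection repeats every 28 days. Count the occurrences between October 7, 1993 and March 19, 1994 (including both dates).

Occurrences land 28·i days after June 27, 1993 for i = 0, 1, 2, …
October 7, 1993 is 102 days after the start; 102 ÷ 28 = 3 remainder 18; since the remainder is 18, round up to i = 4. First occurrence in the window: #5 on October 17, 1993 (4×28 = 112 days in).
March 19, 1994 is 265 days after the start; 265 ÷ 28 = 9 remainder 13. Last occurrence in the window: #10 on March 6, 1994.
Occurrences #5 through #10: 6 in total.

6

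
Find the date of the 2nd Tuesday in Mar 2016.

Mar 2016 begins on a Tuesday, so the first Tuesday is Mar 1.
The 2nd Tuesday is 1 weeks later: 1 + 7 = 8.

Mar 8, 2016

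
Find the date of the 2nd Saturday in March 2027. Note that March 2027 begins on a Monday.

March 13, 2027

March 2027 begins on a Monday, so the first Saturday is March 6 (5 days later).
The 2nd Saturday is 1 weeks later: 6 + 7 = 13.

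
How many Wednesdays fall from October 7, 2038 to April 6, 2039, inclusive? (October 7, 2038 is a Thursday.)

26

October 7, 2038 is a Thursday; the first Wednesday on or after it is October 13, 2038 (6 days later).
From October 13, 2038 to April 6, 2039: 18 + 30 + 31 + 31 + 28 + 31 + 6 = 175 days (rest of October, November, December, January, February, March, April).
175 ÷ 7 = 25 full weeks with remainder 0, so 25 more Wednesdays after the first → 26.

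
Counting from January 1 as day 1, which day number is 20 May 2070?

140

Days in months before May: 31 + 28 + 31 + 30 = 120.
Plus 20 days into May → day 140.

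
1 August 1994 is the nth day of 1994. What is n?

Days in months before August: 31 + 28 + 31 + 30 + 31 + 30 + 31 = 212.
Plus 1 day into August → day 213.

213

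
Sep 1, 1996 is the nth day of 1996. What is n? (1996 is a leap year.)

245

Days in months before Sep: 31 + 29 + 31 + 30 + 31 + 30 + 31 + 31 = 244.
Plus 1 day into Sep → day 245.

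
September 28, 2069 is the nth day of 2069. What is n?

Days in months before September: 31 + 28 + 31 + 30 + 31 + 30 + 31 + 31 = 243.
Plus 28 days into September → day 271.

271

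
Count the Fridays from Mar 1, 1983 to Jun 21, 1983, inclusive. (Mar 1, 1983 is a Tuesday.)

16

Mar 1, 1983 is a Tuesday; the first Friday on or after it is Mar 4, 1983 (3 days later).
From Mar 4, 1983 to Jun 21, 1983: 27 + 30 + 31 + 21 = 109 days (rest of Mar, Apr, May, Jun).
109 ÷ 7 = 15 full weeks with remainder 4, so 15 more Fridays after the first → 16.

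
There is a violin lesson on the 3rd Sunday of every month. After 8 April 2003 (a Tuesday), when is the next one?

April 2003 starts on a Tuesday; its first Sunday is the 6th, so the 3rd Sunday is the 20th — 20 April 2003.
20 April 2003 is after 8 April 2003, so that is the next one.

20 April 2003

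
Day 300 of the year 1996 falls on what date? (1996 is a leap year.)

October 26, 1996

January has 31 days (300 − 31 = 269 remain).
February has 29 days (269 − 29 = 240 remain).
March has 31 days (240 − 31 = 209 remain).
April has 30 days (209 − 30 = 179 remain).
May has 31 days (179 − 31 = 148 remain).
June has 30 days (148 − 30 = 118 remain).
July has 31 days (118 − 31 = 87 remain).
August has 31 days (87 − 31 = 56 remain).
September has 30 days (56 − 30 = 26 remain).
26 into October → October 26.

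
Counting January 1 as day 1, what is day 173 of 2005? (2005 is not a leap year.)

Jun 22, 2005

Jan has 31 days (173 − 31 = 142 remain).
Feb has 28 days (142 − 28 = 114 remain).
Mar has 31 days (114 − 31 = 83 remain).
Apr has 30 days (83 − 30 = 53 remain).
May has 31 days (53 − 31 = 22 remain).
22 into Jun → Jun 22.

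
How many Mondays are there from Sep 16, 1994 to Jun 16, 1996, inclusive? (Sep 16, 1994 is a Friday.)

91

Sep 16, 1994 is a Friday; the first Monday on or after it is Sep 19, 1994 (3 days later).
From Sep 19, 1994 to Jun 16, 1996: 103 + 365 + 168 = 636 days (rest of 1994, 1995, to Jun 16, 1996 in 1996).
636 ÷ 7 = 90 full weeks with remainder 6, so 90 more Mondays after the first → 91.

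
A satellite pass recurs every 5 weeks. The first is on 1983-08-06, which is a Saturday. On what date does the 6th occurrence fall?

The 6th occurrence is 5 intervals after the first: 5 × 35 = 175 days after 1983-08-06.
August has 31 days — 25 days to the end of August leaves 150.
September has 30 days (120 left).
October has 31 days (89 left).
November has 30 days (59 left).
December has 31 days (28 left).
28 days into January → 1984-01-28.

1984-01-28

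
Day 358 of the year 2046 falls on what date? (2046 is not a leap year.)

Dec 24, 2046

Jan has 31 days (358 − 31 = 327 remain).
Feb has 28 days (327 − 28 = 299 remain).
Mar has 31 days (299 − 31 = 268 remain).
Apr has 30 days (268 − 30 = 238 remain).
May has 31 days (238 − 31 = 207 remain).
Jun has 30 days (207 − 30 = 177 remain).
Jul has 31 days (177 − 31 = 146 remain).
Aug has 31 days (146 − 31 = 115 remain).
Sep has 30 days (115 − 30 = 85 remain).
Oct has 31 days (85 − 31 = 54 remain).
Nov has 30 days (54 − 30 = 24 remain).
24 into Dec → Dec 24.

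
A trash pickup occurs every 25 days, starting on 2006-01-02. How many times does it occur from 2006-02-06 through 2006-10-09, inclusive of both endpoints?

Occurrences land 25·i days after 2006-01-02 for i = 0, 1, 2, …
2006-02-06 is 35 days after the start; 35 ÷ 25 = 1 remainder 10; since the remainder is 10, round up to i = 2. First occurrence in the window: #3 on 2006-02-21 (2×25 = 50 days in).
2006-10-09 is 280 days after the start; 280 ÷ 25 = 11 remainder 5. Last occurrence in the window: #12 on 2006-10-04.
Occurrences #3 through #12: 10 in total.

10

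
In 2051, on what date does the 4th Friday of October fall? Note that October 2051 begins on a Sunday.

October 27, 2051

October 2051 begins on a Sunday, so the first Friday is October 6 (5 days later).
The 4th Friday is 3 weeks later: 6 + 21 = 27.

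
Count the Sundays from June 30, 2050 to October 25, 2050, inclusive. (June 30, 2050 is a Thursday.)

17

June 30, 2050 is a Thursday; the first Sunday on or after it is July 3, 2050 (3 days later).
From July 3, 2050 to October 25, 2050: 28 + 31 + 30 + 25 = 114 days (rest of July, August, September, October).
114 ÷ 7 = 16 full weeks with remainder 2, so 16 more Sundays after the first → 17.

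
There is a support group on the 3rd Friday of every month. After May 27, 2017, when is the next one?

June 16, 2017

May 2017 starts on a Monday; its first Friday is the 5th, so the 3rd Friday is the 19th — May 19, 2017.
That is not after May 27, 2017, so look at June 2017.
June 2017 starts on a Thursday; its first Friday is the 2nd, so the 3rd Friday is the 16th — June 16, 2017.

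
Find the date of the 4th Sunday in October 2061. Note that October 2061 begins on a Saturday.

2061-10-23

October 2061 begins on a Saturday, so the first Sunday is October 2 (1 day later).
The 4th Sunday is 3 weeks later: 2 + 21 = 23.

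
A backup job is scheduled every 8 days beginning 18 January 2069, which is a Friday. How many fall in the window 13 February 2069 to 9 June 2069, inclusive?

Occurrences land 8·i days after 18 January 2069 for i = 0, 1, 2, …
13 February 2069 is 26 days after the start; 26 ÷ 8 = 3 remainder 2; since the remainder is 2, round up to i = 4. First occurrence in the window: #5 on 19 February 2069 (4×8 = 32 days in).
9 June 2069 is 142 days after the start; 142 ÷ 8 = 17 remainder 6. Last occurrence in the window: #18 on 3 June 2069.
Occurrences #5 through #18: 14 in total.

14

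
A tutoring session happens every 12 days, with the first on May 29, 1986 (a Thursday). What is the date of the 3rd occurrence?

The 3rd occurrence is 2 intervals after the first: 2 × 12 = 24 days after May 29, 1986.
May has 31 days — 2 days to the end of May leaves 22.
22 days into June → June 22, 1986.

June 22, 1986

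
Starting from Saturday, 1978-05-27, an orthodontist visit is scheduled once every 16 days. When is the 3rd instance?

The 3rd occurrence is 2 intervals after the first: 2 × 16 = 32 days after 1978-05-27.
May has 31 days — 4 days to the end of May leaves 28.
28 days into June → 1978-06-28.

1978-06-28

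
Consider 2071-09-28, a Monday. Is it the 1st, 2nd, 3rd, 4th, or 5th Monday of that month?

Day 28 falls in week ⌈28/7⌉ of the month.
Days 1–7 hold the 1st Monday, 8–14 the 2nd, 15–21 the 3rd, 22–28 the 4th, 29–31 the 5th.
28 is in the range for the 4th.

4th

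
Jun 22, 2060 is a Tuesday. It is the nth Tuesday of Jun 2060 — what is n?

Day 22 falls in week ⌈22/7⌉ of the month.
Days 1–7 hold the 1st Tuesday, 8–14 the 2nd, 15–21 the 3rd, 22–28 the 4th, 29–31 the 5th.
22 is in the range for the 4th.

4th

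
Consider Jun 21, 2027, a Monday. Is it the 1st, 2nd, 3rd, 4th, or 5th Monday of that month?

3rd

Day 21 falls in week ⌈21/7⌉ of the month.
Days 1–7 hold the 1st Monday, 8–14 the 2nd, 15–21 the 3rd, 22–28 the 4th, 29–31 the 5th.
21 is in the range for the 3rd.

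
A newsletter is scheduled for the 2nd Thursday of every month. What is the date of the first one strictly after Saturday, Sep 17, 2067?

Sep 2067 starts on a Thursday; its first Thursday is the 1st, so the 2nd Thursday is the 8th — Sep 8, 2067.
That is not after Sep 17, 2067, so look at Oct 2067.
Oct 2067 starts on a Saturday; its first Thursday is the 6th, so the 2nd Thursday is the 13th — Oct 13, 2067.

Oct 13, 2067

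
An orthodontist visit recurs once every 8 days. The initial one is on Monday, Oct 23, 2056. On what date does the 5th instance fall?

The 5th occurrence is 4 intervals after the first: 4 × 8 = 32 days after Oct 23, 2056.
Oct has 31 days — 8 days to the end of Oct leaves 24.
24 days into Nov → Nov 24, 2056.

Nov 24, 2056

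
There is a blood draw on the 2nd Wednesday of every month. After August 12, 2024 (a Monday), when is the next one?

August 2024 starts on a Thursday; its first Wednesday is the 7th, so the 2nd Wednesday is the 14th — August 14, 2024.
August 14, 2024 is after August 12, 2024, so that is the next one.

August 14, 2024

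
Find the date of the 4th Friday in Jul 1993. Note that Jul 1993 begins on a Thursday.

Jul 23, 1993

Jul 1993 begins on a Thursday, so the first Friday is Jul 2 (1 day later).
The 4th Friday is 3 weeks later: 2 + 21 = 23.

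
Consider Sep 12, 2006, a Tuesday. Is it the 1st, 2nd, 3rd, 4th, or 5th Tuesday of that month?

2nd

Day 12 falls in week ⌈12/7⌉ of the month.
Days 1–7 hold the 1st Tuesday, 8–14 the 2nd, 15–21 the 3rd, 22–28 the 4th, 29–31 the 5th.
12 is in the range for the 2nd.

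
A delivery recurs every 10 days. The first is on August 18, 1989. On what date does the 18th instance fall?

The 18th occurrence is 17 intervals after the first: 17 × 10 = 170 days after August 18, 1989.
August has 31 days — 13 days to the end of August leaves 157.
September has 30 days (127 left).
October has 31 days (96 left).
November has 30 days (66 left).
December has 31 days (35 left).
January has 31 days (4 left).
4 days into February → February 4, 1990.

February 4, 1990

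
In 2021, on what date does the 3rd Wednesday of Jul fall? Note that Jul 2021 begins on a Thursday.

Jul 21, 2021

Jul 2021 begins on a Thursday, so the first Wednesday is Jul 7 (6 days later).
The 3rd Wednesday is 2 weeks later: 7 + 14 = 21.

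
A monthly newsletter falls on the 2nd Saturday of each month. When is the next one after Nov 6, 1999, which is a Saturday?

Nov 1999 starts on a Monday; its first Saturday is the 6th, so the 2nd Saturday is the 13th — Nov 13, 1999.
Nov 13, 1999 is after Nov 6, 1999, so that is the next one.

Nov 13, 1999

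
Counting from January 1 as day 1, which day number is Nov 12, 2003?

Days in months before Nov: 31 + 28 + 31 + 30 + 31 + 30 + 31 + 31 + 30 + 31 = 304.
Plus 12 days into Nov → day 316.

316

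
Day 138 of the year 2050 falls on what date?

May 18, 2050

Jan has 31 days (138 − 31 = 107 remain).
Feb has 28 days (107 − 28 = 79 remain).
Mar has 31 days (79 − 31 = 48 remain).
Apr has 30 days (48 − 30 = 18 remain).
18 into May → May 18.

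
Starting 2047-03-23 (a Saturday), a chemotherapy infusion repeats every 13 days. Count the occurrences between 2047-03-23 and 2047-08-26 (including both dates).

Occurrences land 13·i days after 2047-03-23 for i = 0, 1, 2, …
The window opens on the start date, so the first occurrence inside is #1 on 2047-03-23.
2047-08-26 is 156 days after the start; 156 ÷ 13 = 12 remainder 0. Last occurrence in the window: #13 on 2047-08-26.
Occurrences #1 through #13: 13 in total.

13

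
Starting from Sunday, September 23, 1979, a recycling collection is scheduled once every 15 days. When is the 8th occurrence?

January 6, 1980

The 8th occurrence is 7 intervals after the first: 7 × 15 = 105 days after September 23, 1979.
September has 30 days — 7 days to the end of September leaves 98.
October has 31 days (67 left).
November has 30 days (37 left).
December has 31 days (6 left).
6 days into January → January 6, 1980.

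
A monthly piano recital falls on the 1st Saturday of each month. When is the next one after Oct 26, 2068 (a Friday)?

Oct 2068 starts on a Monday, so its 1st Saturday is Oct 6, 2068 (5 days in).
That is not after Oct 26, 2068, so look at Nov 2068.
Nov 2068 starts on a Thursday, so its 1st Saturday is Nov 3, 2068 (2 days in).

Nov 3, 2068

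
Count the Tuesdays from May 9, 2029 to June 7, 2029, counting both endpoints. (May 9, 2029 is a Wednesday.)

4

May 9, 2029 is a Wednesday; the first Tuesday on or after it is May 15, 2029 (6 days later).
From May 15, 2029 to June 7, 2029: 16 + 7 = 23 days (rest of May, June).
23 ÷ 7 = 3 full weeks with remainder 2, so 3 more Tuesdays after the first → 4.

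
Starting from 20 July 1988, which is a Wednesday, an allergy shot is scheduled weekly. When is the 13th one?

The 13th occurrence is 12 intervals after the first: 12 × 7 = 84 days after 20 July 1988.
July has 31 days — 11 days to the end of July leaves 73.
August has 31 days (42 left).
September has 30 days (12 left).
12 days into October → 12 October 1988.

12 October 1988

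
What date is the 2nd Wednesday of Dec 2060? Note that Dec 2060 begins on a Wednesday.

Dec 2060 begins on a Wednesday, so the first Wednesday is Dec 1.
The 2nd Wednesday is 1 weeks later: 1 + 7 = 8.

Dec 8, 2060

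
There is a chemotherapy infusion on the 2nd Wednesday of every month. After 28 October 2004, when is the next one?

October 2004 starts on a Friday; its first Wednesday is the 6th, so the 2nd Wednesday is the 13th — 13 October 2004.
That is not after 28 October 2004, so look at November 2004.
November 2004 starts on a Monday; its first Wednesday is the 3rd, so the 2nd Wednesday is the 10th — 10 November 2004.

10 November 2004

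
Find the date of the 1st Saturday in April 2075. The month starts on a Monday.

April 2075 begins on a Monday, so the first Saturday is April 6 (5 days later).

2075-04-06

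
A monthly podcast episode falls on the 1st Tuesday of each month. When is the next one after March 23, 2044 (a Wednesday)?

March 2044 starts on a Tuesday, so its 1st Tuesday is March 1, 2044.
That is not after March 23, 2044, so look at April 2044.
April 2044 starts on a Friday, so its 1st Tuesday is April 5, 2044 (4 days in).

April 5, 2044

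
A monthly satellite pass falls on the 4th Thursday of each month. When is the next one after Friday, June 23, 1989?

June 1989 starts on a Thursday; its first Thursday is the 1st, so the 4th Thursday is the 22nd — June 22, 1989.
That is not after June 23, 1989, so look at July 1989.
July 1989 starts on a Saturday; its first Thursday is the 6th, so the 4th Thursday is the 27th — July 27, 1989.

July 27, 1989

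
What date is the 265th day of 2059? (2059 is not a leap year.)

January has 31 days (265 − 31 = 234 remain).
February has 28 days (234 − 28 = 206 remain).
March has 31 days (206 − 31 = 175 remain).
April has 30 days (175 − 30 = 145 remain).
May has 31 days (145 − 31 = 114 remain).
June has 30 days (114 − 30 = 84 remain).
July has 31 days (84 − 31 = 53 remain).
August has 31 days (53 − 31 = 22 remain).
22 into September → September 22.

September 22, 2059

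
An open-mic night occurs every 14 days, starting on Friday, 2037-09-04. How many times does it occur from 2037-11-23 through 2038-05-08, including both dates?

Occurrences land 14·i days after 2037-09-04 for i = 0, 1, 2, …
2037-11-23 is 80 days after the start; 80 ÷ 14 = 5 remainder 10; since the remainder is 10, round up to i = 6. First occurrence in the window: #7 on 2037-11-27 (6×14 = 84 days in).
2038-05-08 is 246 days after the start; 246 ÷ 14 = 17 remainder 8. Last occurrence in the window: #18 on 2038-04-30.
Occurrences #7 through #18: 12 in total.

12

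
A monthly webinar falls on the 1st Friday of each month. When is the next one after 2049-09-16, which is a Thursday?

2049-10-01

September 2049 starts on a Wednesday, so its 1st Friday is 2049-09-03 (2 days in).
That is not after 2049-09-16, so look at October 2049.
October 2049 starts on a Friday, so its 1st Friday is 2049-10-01.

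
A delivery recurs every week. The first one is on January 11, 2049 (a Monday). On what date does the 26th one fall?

July 5, 2049

The 26th occurrence is 25 intervals after the first: 25 × 7 = 175 days after January 11, 2049.
January has 31 days — 20 days to the end of January leaves 155.
February has 28 days (127 left).
March has 31 days (96 left).
April has 30 days (66 left).
May has 31 days (35 left).
June has 30 days (5 left).
5 days into July → July 5, 2049.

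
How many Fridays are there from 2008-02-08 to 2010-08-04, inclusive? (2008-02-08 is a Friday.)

130

2008-02-08 is a Friday; the first Friday on or after it is 2008-02-08.
From 2008-02-08 to 2010-08-04: 327 + 365 + 216 = 908 days (rest of 2008, 2009, to 2010-08-04 in 2010).
908 ÷ 7 = 129 full weeks with remainder 5, so 129 more Fridays after the first → 130.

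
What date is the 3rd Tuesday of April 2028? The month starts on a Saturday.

2028-04-18

April 2028 begins on a Saturday, so the first Tuesday is April 4 (3 days later).
The 3rd Tuesday is 2 weeks later: 4 + 14 = 18.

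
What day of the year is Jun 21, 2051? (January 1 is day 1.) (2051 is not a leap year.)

Days in months before Jun: 31 + 28 + 31 + 30 + 31 = 151.
Plus 21 days into Jun → day 172.

172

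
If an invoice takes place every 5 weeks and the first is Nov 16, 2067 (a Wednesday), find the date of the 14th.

Feb 13, 2069

The 14th occurrence is 13 intervals after the first: 13 × 35 = 455 days after Nov 16, 2067.
Nov has 30 days — 14 days to the end of Nov leaves 441.
From end of Nov to end of 2067 is 31 days (410 left).
2068 has 366 days (44 left).
Jan has 31 days (13 left).
13 days into Feb → Feb 13, 2069.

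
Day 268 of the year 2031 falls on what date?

September 25, 2031

January has 31 days (268 − 31 = 237 remain).
February has 28 days (237 − 28 = 209 remain).
March has 31 days (209 − 31 = 178 remain).
April has 30 days (178 − 30 = 148 remain).
May has 31 days (148 − 31 = 117 remain).
June has 30 days (117 − 30 = 87 remain).
July has 31 days (87 − 31 = 56 remain).
August has 31 days (56 − 31 = 25 remain).
25 into September → September 25.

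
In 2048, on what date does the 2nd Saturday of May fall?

The first Saturday of May 2048 is May 2.
The 2nd Saturday is 1 weeks later: 2 + 7 = 9.

May 9, 2048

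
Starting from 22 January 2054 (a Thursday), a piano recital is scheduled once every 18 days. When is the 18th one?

The 18th occurrence is 17 intervals after the first: 17 × 18 = 306 days after 22 January 2054.
January has 31 days — 9 days to the end of January leaves 297.
February has 28 days (269 left).
March has 31 days (238 left).
April has 30 days (208 left).
May has 31 days (177 left).
June has 30 days (147 left).
July has 31 days (116 left).
August has 31 days (85 left).
September has 30 days (55 left).
October has 31 days (24 left).
24 days into November → 24 November 2054.

24 November 2054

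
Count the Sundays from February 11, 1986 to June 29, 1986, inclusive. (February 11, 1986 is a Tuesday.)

20

February 11, 1986 is a Tuesday; the first Sunday on or after it is February 16, 1986 (5 days later).
From February 16, 1986 to June 29, 1986: 12 + 31 + 30 + 31 + 29 = 133 days (rest of February, March, April, May, June).
133 ÷ 7 = 19 full weeks with remainder 0, so 19 more Sundays after the first → 20.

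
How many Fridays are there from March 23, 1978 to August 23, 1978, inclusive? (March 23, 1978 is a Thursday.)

22

March 23, 1978 is a Thursday; the first Friday on or after it is March 24, 1978 (1 day later).
From March 24, 1978 to August 23, 1978: 7 + 30 + 31 + 30 + 31 + 23 = 152 days (rest of March, April, May, June, July, August).
152 ÷ 7 = 21 full weeks with remainder 5, so 21 more Fridays after the first → 22.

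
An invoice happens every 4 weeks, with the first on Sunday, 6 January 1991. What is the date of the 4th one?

31 March 1991

The 4th occurrence is 3 intervals after the first: 3 × 28 = 84 days after 6 January 1991.
January has 31 days — 25 days to the end of January leaves 59.
February has 28 days (31 left).
31 days into March → 31 March 1991.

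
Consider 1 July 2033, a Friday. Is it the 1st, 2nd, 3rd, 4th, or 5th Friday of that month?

1st

Day 1 falls in week ⌈1/7⌉ of the month.
Days 1–7 hold the 1st Friday, 8–14 the 2nd, 15–21 the 3rd, 22–28 the 4th, 29–31 the 5th.
1 is in the range for the 1st.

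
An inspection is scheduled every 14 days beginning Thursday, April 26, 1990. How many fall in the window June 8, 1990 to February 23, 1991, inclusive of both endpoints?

Occurrences land 14·i days after April 26, 1990 for i = 0, 1, 2, …
June 8, 1990 is 43 days after the start; 43 ÷ 14 = 3 remainder 1; since the remainder is 1, round up to i = 4. First occurrence in the window: #5 on June 21, 1990 (4×14 = 56 days in).
February 23, 1991 is 303 days after the start; 303 ÷ 14 = 21 remainder 9. Last occurrence in the window: #22 on February 14, 1991.
Occurrences #5 through #22: 18 in total.

18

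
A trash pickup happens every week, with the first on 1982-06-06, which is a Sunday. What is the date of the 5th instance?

1982-07-04

The 5th occurrence is 4 intervals after the first: 4 × 7 = 28 days after 1982-06-06.
June has 30 days — 24 days to the end of June leaves 4.
4 days into July → 1982-07-04.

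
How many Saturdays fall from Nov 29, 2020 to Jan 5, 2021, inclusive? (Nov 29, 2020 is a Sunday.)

Nov 29, 2020 is a Sunday; the first Saturday on or after it is Dec 5, 2020 (6 days later).
From Dec 5, 2020 to Jan 5, 2021: 26 + 5 = 31 days (rest of Dec, Jan).
31 ÷ 7 = 4 full weeks with remainder 3, so 4 more Saturdays after the first → 5.

5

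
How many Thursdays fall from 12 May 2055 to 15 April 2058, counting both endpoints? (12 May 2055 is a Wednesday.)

12 May 2055 is a Wednesday; the first Thursday on or after it is 13 May 2055 (1 day later).
From 13 May 2055 to 15 April 2058: 232 + 366 + 365 + 105 = 1068 days (rest of 2055, 2056, 2057, to 15 April 2058 in 2058).
1068 ÷ 7 = 152 full weeks with remainder 4, so 152 more Thursdays after the first → 153.

153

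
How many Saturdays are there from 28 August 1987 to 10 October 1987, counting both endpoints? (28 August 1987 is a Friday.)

28 August 1987 is a Friday; the first Saturday on or after it is 29 August 1987 (1 day later).
From 29 August 1987 to 10 October 1987: 2 + 30 + 10 = 42 days (rest of August, September, October).
42 ÷ 7 = 6 full weeks with remainder 0, so 6 more Saturdays after the first → 7.

7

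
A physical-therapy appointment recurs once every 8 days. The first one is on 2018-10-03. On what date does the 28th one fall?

2019-05-07

The 28th occurrence is 27 intervals after the first: 27 × 8 = 216 days after 2018-10-03.
October has 31 days — 28 days to the end of October leaves 188.
November has 30 days (158 left).
December has 31 days (127 left).
January has 31 days (96 left).
February has 28 days (68 left).
March has 31 days (37 left).
April has 30 days (7 left).
7 days into May → 2019-05-07.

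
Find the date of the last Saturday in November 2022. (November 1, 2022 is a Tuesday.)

2022-11-26

November 2022 begins on a Tuesday, so the first Saturday is November 5 (4 days later).
November 2022 has 30 days. Adding weeks: 5, 12, 19, 26 — the last one ≤ 30 is the 26th.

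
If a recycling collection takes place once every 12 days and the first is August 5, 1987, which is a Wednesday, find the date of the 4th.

September 10, 1987

The 4th occurrence is 3 intervals after the first: 3 × 12 = 36 days after August 5, 1987.
August has 31 days — 26 days to the end of August leaves 10.
10 days into September → September 10, 1987.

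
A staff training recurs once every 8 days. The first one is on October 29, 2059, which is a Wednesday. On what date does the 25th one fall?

The 25th occurrence is 24 intervals after the first: 24 × 8 = 192 days after October 29, 2059.
October has 31 days — 2 days to the end of October leaves 190.
November has 30 days (160 left).
December has 31 days (129 left).
January has 31 days (98 left).
February has 29 days (69 left).
March has 31 days (38 left).
April has 30 days (8 left).
8 days into May → May 8, 2060.

May 8, 2060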